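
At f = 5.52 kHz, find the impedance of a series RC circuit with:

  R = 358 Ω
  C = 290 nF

Step 1 — Angular frequency: ω = 2π·f = 2π·5520 = 3.468e+04 rad/s.
Step 2 — Component impedances:
  R: Z = R = 358 Ω
  C: Z = 1/(jωC) = -j/(ω·C) = 0 - j99.42 Ω
Step 3 — Series combination: Z_total = R + C = 358 - j99.42 Ω = 371.5∠-15.5° Ω.

Z = 358 - j99.42 Ω = 371.5∠-15.5° Ω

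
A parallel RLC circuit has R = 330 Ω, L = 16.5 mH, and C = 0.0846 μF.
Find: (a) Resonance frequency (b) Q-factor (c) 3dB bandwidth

Step 1 — Resonance: ω₀ = 1/√(LC) = 1/√(0.0165·8.46e-08) = 2.677e+04 rad/s.
Step 2 — f₀ = ω₀/(2π) = 4260 Hz.
Step 3 — Parallel Q: Q = R/(ω₀L) = 330/(2.677e+04·0.0165) = 0.7472.
Step 4 — Bandwidth: Δω = ω₀/Q = 3.582e+04 rad/s; BW = Δω/(2π) = 5701 Hz.

(a) f₀ = 4260 Hz  (b) Q = 0.7472  (c) BW = 5701 Hz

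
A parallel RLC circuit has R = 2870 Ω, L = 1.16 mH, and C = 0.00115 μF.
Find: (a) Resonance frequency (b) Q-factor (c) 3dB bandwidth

Step 1 — Resonance: ω₀ = 1/√(LC) = 1/√(0.00116·1.15e-09) = 8.658e+05 rad/s.
Step 2 — f₀ = ω₀/(2π) = 1.378e+05 Hz.
Step 3 — Parallel Q: Q = R/(ω₀L) = 2870/(8.658e+05·0.00116) = 2.858.
Step 4 — Bandwidth: Δω = ω₀/Q = 3.03e+05 rad/s; BW = Δω/(2π) = 4.822e+04 Hz.

(a) f₀ = 1.378e+05 Hz  (b) Q = 2.858  (c) BW = 4.822e+04 Hz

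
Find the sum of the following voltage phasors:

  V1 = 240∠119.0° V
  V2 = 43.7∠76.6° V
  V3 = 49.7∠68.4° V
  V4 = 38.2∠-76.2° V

Step 1 — Convert each phasor to rectangular form:
  V1 = 240·(cos(119.0°) + j·sin(119.0°)) = -116.4 + j209.9 V
  V2 = 43.7·(cos(76.6°) + j·sin(76.6°)) = 10.13 + j42.51 V
  V3 = 49.7·(cos(68.4°) + j·sin(68.4°)) = 18.3 + j46.21 V
  V4 = 38.2·(cos(-76.2°) + j·sin(-76.2°)) = 9.112 - j37.1 V
Step 2 — Sum components: V_total = -78.82 + j261.5 V.
Step 3 — Convert to polar: |V_total| = 273.2 V, ∠V_total = 106.8°.

V_total = 273.2∠106.8° V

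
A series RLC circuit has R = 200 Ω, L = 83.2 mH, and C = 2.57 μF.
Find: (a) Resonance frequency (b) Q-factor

Step 1 — Resonance condition Im(Z)=0 gives ω₀ = 1/√(LC).
Step 2 — ω₀ = 1/√(0.0832·2.57e-06) = 2163 rad/s.
Step 3 — f₀ = ω₀/(2π) = 344.2 Hz.
Step 4 — Series Q: Q = ω₀L/R = 2163·0.0832/200 = 0.8996.

(a) f₀ = 344.2 Hz  (b) Q = 0.8996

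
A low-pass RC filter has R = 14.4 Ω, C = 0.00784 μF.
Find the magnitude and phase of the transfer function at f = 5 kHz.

Step 1 — Angular frequency: ω = 2π·5000 = 3.142e+04 rad/s.
Step 2 — Transfer function: H(jω) = 1/(1 + jωRC).
Step 3 — Denominator: 1 + jωRC = 1 + j·3.142e+04·14.4·7.84e-09 = 1 + j0.003547.
Step 4 — H = 1 - j0.003547.
Step 5 — Magnitude: |H| = 1 (-0.0 dB); phase: φ = -0.2°.

|H| = 1 (-0.0 dB), φ = -0.2°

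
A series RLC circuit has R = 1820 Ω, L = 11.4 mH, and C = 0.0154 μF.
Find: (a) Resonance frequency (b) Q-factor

Step 1 — Resonance condition Im(Z)=0 gives ω₀ = 1/√(LC).
Step 2 — ω₀ = 1/√(0.0114·1.54e-08) = 7.547e+04 rad/s.
Step 3 — f₀ = ω₀/(2π) = 1.201e+04 Hz.
Step 4 — Series Q: Q = ω₀L/R = 7.547e+04·0.0114/1820 = 0.4727.

(a) f₀ = 1.201e+04 Hz  (b) Q = 0.4727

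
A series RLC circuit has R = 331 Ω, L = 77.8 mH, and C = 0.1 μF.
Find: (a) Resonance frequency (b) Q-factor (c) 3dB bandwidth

Step 1 — Resonance: ω₀ = 1/√(LC) = 1/√(0.0778·1e-07) = 1.134e+04 rad/s.
Step 2 — f₀ = ω₀/(2π) = 1804 Hz.
Step 3 — Series Q: Q = ω₀L/R = 1.134e+04·0.0778/331 = 2.665.
Step 4 — Bandwidth: Δω = ω₀/Q = 4254 rad/s; BW = Δω/(2π) = 677.1 Hz.

(a) f₀ = 1804 Hz  (b) Q = 2.665  (c) BW = 677.1 Hz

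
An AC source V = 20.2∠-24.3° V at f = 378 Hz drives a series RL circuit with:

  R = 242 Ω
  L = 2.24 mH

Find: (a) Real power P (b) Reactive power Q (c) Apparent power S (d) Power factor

Step 1 — Angular frequency: ω = 2π·f = 2π·378 = 2375 rad/s.
Step 2 — Component impedances:
  R: Z = R = 242 Ω
  L: Z = jωL = j·2375·0.00224 = 0 + j5.32 Ω
Step 3 — Series combination: Z_total = R + L = 242 + j5.32 Ω = 242.1∠1.3° Ω.
Step 4 — Source phasor: V = 20.2∠-24.3° V = 18.41 - j8.313 V.
Step 5 — Current: I = V / Z = 0.07528 - j0.036 A = 0.08345∠-25.6° A.
Step 6 — Complex power: S = V·I* = 1.685 + j0.03705 VA.
Step 7 — Real power: P = Re(S) = 1.685 W.
Step 8 — Reactive power: Q = Im(S) = 0.03705 VAR.
Step 9 — Apparent power: |S| = 1.686 VA.
Step 10 — Power factor: PF = P/|S| = 0.9998 (lagging).

(a) P = 1.685 W  (b) Q = 0.03705 VAR  (c) S = 1.686 VA  (d) PF = 0.9998 (lagging)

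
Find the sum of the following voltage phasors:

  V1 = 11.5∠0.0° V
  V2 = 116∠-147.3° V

Step 1 — Convert each phasor to rectangular form:
  V1 = 11.5·(cos(0.0°) + j·sin(0.0°)) = 11.5 V
  V2 = 116·(cos(-147.3°) + j·sin(-147.3°)) = -97.62 - j62.67 V
Step 2 — Sum components: V_total = -86.12 - j62.67 V.
Step 3 — Convert to polar: |V_total| = 106.5 V, ∠V_total = -144.0°.

V_total = 106.5∠-144.0° V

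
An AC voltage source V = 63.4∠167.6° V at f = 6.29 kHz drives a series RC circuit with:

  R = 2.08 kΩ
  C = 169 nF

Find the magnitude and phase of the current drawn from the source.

Step 1 — Angular frequency: ω = 2π·f = 2π·6290 = 3.952e+04 rad/s.
Step 2 — Component impedances:
  R: Z = R = 2080 Ω
  C: Z = 1/(jωC) = -j/(ω·C) = 0 - j149.7 Ω
Step 3 — Series combination: Z_total = R + C = 2080 - j149.7 Ω = 2085∠-4.1° Ω.
Step 4 — Source phasor: V = 63.4∠167.6° V = -61.92 + j13.61 V.
Step 5 — Ohm's law: I = V / Z_total = (-61.92 + j13.61) / (2080 - j149.7) = -0.03008 + j0.00438 A.
Step 6 — Convert to polar: |I| = 0.0304 A, ∠I = 171.7°.

I = 0.0304∠171.7° A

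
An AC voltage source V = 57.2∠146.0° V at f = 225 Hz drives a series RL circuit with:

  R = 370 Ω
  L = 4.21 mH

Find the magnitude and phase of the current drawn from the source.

Step 1 — Angular frequency: ω = 2π·f = 2π·225 = 1414 rad/s.
Step 2 — Component impedances:
  R: Z = R = 370 Ω
  L: Z = jωL = j·1414·0.00421 = 0 + j5.952 Ω
Step 3 — Series combination: Z_total = R + L = 370 + j5.952 Ω = 370∠0.9° Ω.
Step 4 — Source phasor: V = 57.2∠146.0° V = -47.42 + j31.99 V.
Step 5 — Ohm's law: I = V / Z_total = (-47.42 + j31.99) / (370 + j5.952) = -0.1267 + j0.08849 A.
Step 6 — Convert to polar: |I| = 0.1546 A, ∠I = 145.1°.

I = 0.1546∠145.1° A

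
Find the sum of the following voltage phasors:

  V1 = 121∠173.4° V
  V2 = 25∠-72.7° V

Step 1 — Convert each phasor to rectangular form:
  V1 = 121·(cos(173.4°) + j·sin(173.4°)) = -120.2 + j13.91 V
  V2 = 25·(cos(-72.7°) + j·sin(-72.7°)) = 7.434 - j23.87 V
Step 2 — Sum components: V_total = -112.8 - j9.962 V.
Step 3 — Convert to polar: |V_total| = 113.2 V, ∠V_total = -175.0°.

V_total = 113.2∠-175.0° V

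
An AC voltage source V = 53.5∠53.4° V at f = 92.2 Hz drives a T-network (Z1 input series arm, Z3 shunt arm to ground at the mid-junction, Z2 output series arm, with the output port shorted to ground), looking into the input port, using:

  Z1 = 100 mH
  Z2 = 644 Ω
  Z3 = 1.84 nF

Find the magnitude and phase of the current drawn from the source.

Step 1 — Angular frequency: ω = 2π·f = 2π·92.2 = 579.3 rad/s.
Step 2 — Component impedances:
  Z1: Z = jωL = j·579.3·0.1 = 0 + j57.93 Ω
  Z2: Z = R = 644 Ω
  Z3: Z = 1/(jωC) = -j/(ω·C) = 0 - j9.381e+05 Ω
Step 3 — With the output port shorted to ground, the output series arm Z2 runs from the junction to ground; the shunt arm Z3 also runs from the junction to ground. They appear in parallel: Z3 || Z2 = 644 - j0.4421 Ω.
Step 4 — Series with input arm Z1: Z_in = Z1 + (Z3 || Z2) = 644 + j57.49 Ω = 646.6∠5.1° Ω.
Step 5 — Source phasor: V = 53.5∠53.4° V = 31.9 + j42.95 V.
Step 6 — Ohm's law: I = V / Z_total = (31.9 + j42.95) / (644 + j57.49) = 0.05505 + j0.06178 A.
Step 7 — Convert to polar: |I| = 0.08275 A, ∠I = 48.3°.

I = 0.08275∠48.3° A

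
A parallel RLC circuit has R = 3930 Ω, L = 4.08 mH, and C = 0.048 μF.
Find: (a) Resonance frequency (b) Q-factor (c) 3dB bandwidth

Step 1 — Resonance: ω₀ = 1/√(LC) = 1/√(0.00408·4.8e-08) = 7.146e+04 rad/s.
Step 2 — f₀ = ω₀/(2π) = 1.137e+04 Hz.
Step 3 — Parallel Q: Q = R/(ω₀L) = 3930/(7.146e+04·0.00408) = 13.48.
Step 4 — Bandwidth: Δω = ω₀/Q = 5301 rad/s; BW = Δω/(2π) = 843.7 Hz.

(a) f₀ = 1.137e+04 Hz  (b) Q = 13.48  (c) BW = 843.7 Hz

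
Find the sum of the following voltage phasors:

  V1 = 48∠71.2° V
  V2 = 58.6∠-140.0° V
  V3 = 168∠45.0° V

Step 1 — Convert each phasor to rectangular form:
  V1 = 48·(cos(71.2°) + j·sin(71.2°)) = 15.47 + j45.44 V
  V2 = 58.6·(cos(-140.0°) + j·sin(-140.0°)) = -44.89 - j37.67 V
  V3 = 168·(cos(45.0°) + j·sin(45.0°)) = 118.8 + j118.8 V
Step 2 — Sum components: V_total = 89.37 + j126.6 V.
Step 3 — Convert to polar: |V_total| = 154.9 V, ∠V_total = 54.8°.

V_total = 154.9∠54.8° V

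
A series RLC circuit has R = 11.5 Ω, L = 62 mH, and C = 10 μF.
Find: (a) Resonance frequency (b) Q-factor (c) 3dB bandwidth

Step 1 — Resonance: ω₀ = 1/√(LC) = 1/√(0.062·1e-05) = 1270 rad/s.
Step 2 — f₀ = ω₀/(2π) = 202.1 Hz.
Step 3 — Series Q: Q = ω₀L/R = 1270·0.062/11.5 = 6.847.
Step 4 — Bandwidth: Δω = ω₀/Q = 185.5 rad/s; BW = Δω/(2π) = 29.52 Hz.

(a) f₀ = 202.1 Hz  (b) Q = 6.847  (c) BW = 29.52 Hz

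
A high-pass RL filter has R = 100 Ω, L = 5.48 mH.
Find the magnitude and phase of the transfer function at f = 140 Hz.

Step 1 — Angular frequency: ω = 2π·140 = 879.6 rad/s.
Step 2 — Transfer function: H(jω) = jωL/(R + jωL).
Step 3 — Numerator jωL = j·4.82; denominator R + jωL = 100 + j4.82.
Step 4 — H = 0.002318 + j0.04809.
Step 5 — Magnitude: |H| = 0.04815 (-26.3 dB); phase: φ = 87.2°.

|H| = 0.04815 (-26.3 dB), φ = 87.2°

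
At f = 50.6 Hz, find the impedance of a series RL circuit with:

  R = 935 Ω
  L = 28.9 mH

Step 1 — Angular frequency: ω = 2π·f = 2π·50.6 = 317.9 rad/s.
Step 2 — Component impedances:
  R: Z = R = 935 Ω
  L: Z = jωL = j·317.9·0.0289 = 0 + j9.188 Ω
Step 3 — Series combination: Z_total = R + L = 935 + j9.188 Ω = 935∠0.6° Ω.

Z = 935 + j9.188 Ω = 935∠0.6° Ω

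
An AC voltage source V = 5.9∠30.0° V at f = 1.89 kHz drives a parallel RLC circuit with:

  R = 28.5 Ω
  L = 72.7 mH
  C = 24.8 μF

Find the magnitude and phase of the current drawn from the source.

Step 1 — Angular frequency: ω = 2π·f = 2π·1890 = 1.188e+04 rad/s.
Step 2 — Component impedances:
  R: Z = R = 28.5 Ω
  L: Z = jωL = j·1.188e+04·0.0727 = 0 + j863.3 Ω
  C: Z = 1/(jωC) = -j/(ω·C) = 0 - j3.396 Ω
Step 3 — Parallel combination: 1/Z_total = 1/R + 1/L + 1/C; Z_total = 0.402 - j3.361 Ω = 3.385∠-83.2° Ω.
Step 4 — Source phasor: V = 5.9∠30.0° V = 5.11 + j2.95 V.
Step 5 — Ohm's law: I = V / Z_total = (5.11 + j2.95) / (0.402 - j3.361) = -0.6861 + j1.602 A.
Step 6 — Convert to polar: |I| = 1.743 A, ∠I = 113.2°.

I = 1.743∠113.2° A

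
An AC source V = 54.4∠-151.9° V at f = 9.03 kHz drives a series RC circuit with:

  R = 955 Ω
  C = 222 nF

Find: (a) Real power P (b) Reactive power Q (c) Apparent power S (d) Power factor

Step 1 — Angular frequency: ω = 2π·f = 2π·9030 = 5.674e+04 rad/s.
Step 2 — Component impedances:
  R: Z = R = 955 Ω
  C: Z = 1/(jωC) = -j/(ω·C) = 0 - j79.39 Ω
Step 3 — Series combination: Z_total = R + C = 955 - j79.39 Ω = 958.3∠-4.8° Ω.
Step 4 — Source phasor: V = 54.4∠-151.9° V = -47.99 - j25.62 V.
Step 5 — Current: I = V / Z = -0.04769 - j0.03079 A = 0.05677∠-147.1° A.
Step 6 — Complex power: S = V·I* = 3.078 - j0.2558 VA.
Step 7 — Real power: P = Re(S) = 3.078 W.
Step 8 — Reactive power: Q = Im(S) = -0.2558 VAR.
Step 9 — Apparent power: |S| = 3.088 VA.
Step 10 — Power factor: PF = P/|S| = 0.9966 (leading).

(a) P = 3.078 W  (b) Q = -0.2558 VAR  (c) S = 3.088 VA  (d) PF = 0.9966 (leading)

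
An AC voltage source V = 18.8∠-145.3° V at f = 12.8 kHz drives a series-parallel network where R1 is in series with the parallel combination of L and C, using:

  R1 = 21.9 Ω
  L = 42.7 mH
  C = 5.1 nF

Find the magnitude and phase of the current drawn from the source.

Step 1 — Angular frequency: ω = 2π·f = 2π·1.28e+04 = 8.042e+04 rad/s.
Step 2 — Component impedances:
  R1: Z = R = 21.9 Ω
  L: Z = jωL = j·8.042e+04·0.0427 = 0 + j3434 Ω
  C: Z = 1/(jωC) = -j/(ω·C) = 0 - j2438 Ω
Step 3 — Parallel branch: L || C = 1/(1/L + 1/C) = 0 - j8405 Ω.
Step 4 — Series with R1: Z_total = R1 + (L || C) = 21.9 - j8405 Ω = 8405∠-89.9° Ω.
Step 5 — Source phasor: V = 18.8∠-145.3° V = -15.46 - j10.7 V.
Step 6 — Ohm's law: I = V / Z_total = (-15.46 - j10.7) / (21.9 - j8405) = 0.001268 - j0.001842 A.
Step 7 — Convert to polar: |I| = 0.002237 A, ∠I = -55.4°.

I = 0.002237∠-55.4° A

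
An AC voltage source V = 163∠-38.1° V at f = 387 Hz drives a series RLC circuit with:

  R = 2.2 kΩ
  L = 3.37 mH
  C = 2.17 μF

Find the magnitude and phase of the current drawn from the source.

Step 1 — Angular frequency: ω = 2π·f = 2π·387 = 2432 rad/s.
Step 2 — Component impedances:
  R: Z = R = 2200 Ω
  L: Z = jωL = j·2432·0.00337 = 0 + j8.194 Ω
  C: Z = 1/(jωC) = -j/(ω·C) = 0 - j189.5 Ω
Step 3 — Series combination: Z_total = R + L + C = 2200 - j181.3 Ω = 2207∠-4.7° Ω.
Step 4 — Source phasor: V = 163∠-38.1° V = 128.3 - j100.6 V.
Step 5 — Ohm's law: I = V / Z_total = (128.3 - j100.6) / (2200 - j181.3) = 0.06165 - j0.04064 A.
Step 6 — Convert to polar: |I| = 0.07384 A, ∠I = -33.4°.

I = 0.07384∠-33.4° A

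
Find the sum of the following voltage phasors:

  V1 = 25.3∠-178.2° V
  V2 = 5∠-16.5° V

Step 1 — Convert each phasor to rectangular form:
  V1 = 25.3·(cos(-178.2°) + j·sin(-178.2°)) = -25.29 - j0.7947 V
  V2 = 5·(cos(-16.5°) + j·sin(-16.5°)) = 4.794 - j1.42 V
Step 2 — Sum components: V_total = -20.49 - j2.215 V.
Step 3 — Convert to polar: |V_total| = 20.61 V, ∠V_total = -173.8°.

V_total = 20.61∠-173.8° V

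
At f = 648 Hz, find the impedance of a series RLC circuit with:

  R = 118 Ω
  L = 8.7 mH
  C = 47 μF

Step 1 — Angular frequency: ω = 2π·f = 2π·648 = 4072 rad/s.
Step 2 — Component impedances:
  R: Z = R = 118 Ω
  L: Z = jωL = j·4072·0.0087 = 0 + j35.42 Ω
  C: Z = 1/(jωC) = -j/(ω·C) = 0 - j5.226 Ω
Step 3 — Series combination: Z_total = R + L + C = 118 + j30.2 Ω = 121.8∠14.4° Ω.

Z = 118 + j30.2 Ω = 121.8∠14.4° Ω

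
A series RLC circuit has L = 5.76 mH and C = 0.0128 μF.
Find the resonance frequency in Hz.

Step 1 — Resonance condition Im(Z)=0 gives ω₀ = 1/√(LC).
Step 2 — ω₀ = 1/√(0.00576·1.28e-08) = 1.165e+05 rad/s.
Step 3 — f₀ = ω₀/(2π) = 1.854e+04 Hz.

f₀ = 1.854e+04 Hz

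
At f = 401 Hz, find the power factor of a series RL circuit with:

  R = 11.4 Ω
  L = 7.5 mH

Step 1 — Angular frequency: ω = 2π·f = 2π·401 = 2520 rad/s.
Step 2 — Component impedances:
  R: Z = R = 11.4 Ω
  L: Z = jωL = j·2520·0.0075 = 0 + j18.9 Ω
Step 3 — Series combination: Z_total = R + L = 11.4 + j18.9 Ω = 22.07∠58.9° Ω.
Step 4 — Power factor: PF = cos(φ) = Re(Z)/|Z| = 11.4/22.069 = 0.5166.
Step 5 — Type: Im(Z) = 18.9 ⇒ lagging (phase φ = 58.9°).

PF = 0.5166 (lagging, φ = 58.9°)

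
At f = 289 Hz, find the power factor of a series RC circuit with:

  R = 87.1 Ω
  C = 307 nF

Step 1 — Angular frequency: ω = 2π·f = 2π·289 = 1816 rad/s.
Step 2 — Component impedances:
  R: Z = R = 87.1 Ω
  C: Z = 1/(jωC) = -j/(ω·C) = 0 - j1794 Ω
Step 3 — Series combination: Z_total = R + C = 87.1 - j1794 Ω = 1796∠-87.2° Ω.
Step 4 — Power factor: PF = cos(φ) = Re(Z)/|Z| = 87.1/1796 = 0.0485.
Step 5 — Type: Im(Z) = -1794 ⇒ leading (phase φ = -87.2°).

PF = 0.0485 (leading, φ = -87.2°)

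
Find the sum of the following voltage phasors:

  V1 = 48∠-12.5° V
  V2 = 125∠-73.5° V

Step 1 — Convert each phasor to rectangular form:
  V1 = 48·(cos(-12.5°) + j·sin(-12.5°)) = 46.86 - j10.39 V
  V2 = 125·(cos(-73.5°) + j·sin(-73.5°)) = 35.5 - j119.9 V
Step 2 — Sum components: V_total = 82.36 - j130.2 V.
Step 3 — Convert to polar: |V_total| = 154.1 V, ∠V_total = -57.7°.

V_total = 154.1∠-57.7° V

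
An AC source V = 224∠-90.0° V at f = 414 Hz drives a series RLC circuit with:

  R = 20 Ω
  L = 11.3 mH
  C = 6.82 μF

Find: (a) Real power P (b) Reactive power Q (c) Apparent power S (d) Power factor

Step 1 — Angular frequency: ω = 2π·f = 2π·414 = 2601 rad/s.
Step 2 — Component impedances:
  R: Z = R = 20 Ω
  L: Z = jωL = j·2601·0.0113 = 0 + j29.39 Ω
  C: Z = 1/(jωC) = -j/(ω·C) = 0 - j56.37 Ω
Step 3 — Series combination: Z_total = R + L + C = 20 - j26.97 Ω = 33.58∠-53.4° Ω.
Step 4 — Source phasor: V = 224∠-90.0° V = 0 - j224 V.
Step 5 — Current: I = V / Z = 5.358 - j3.973 A = 6.671∠-36.6° A.
Step 6 — Complex power: S = V·I* = 889.9 - j1200 VA.
Step 7 — Real power: P = Re(S) = 889.9 W.
Step 8 — Reactive power: Q = Im(S) = -1200 VAR.
Step 9 — Apparent power: |S| = 1494 VA.
Step 10 — Power factor: PF = P/|S| = 0.5956 (leading).

(a) P = 889.9 W  (b) Q = -1200 VAR  (c) S = 1494 VA  (d) PF = 0.5956 (leading)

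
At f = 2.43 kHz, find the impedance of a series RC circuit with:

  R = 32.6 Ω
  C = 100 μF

Step 1 — Angular frequency: ω = 2π·f = 2π·2430 = 1.527e+04 rad/s.
Step 2 — Component impedances:
  R: Z = R = 32.6 Ω
  C: Z = 1/(jωC) = -j/(ω·C) = 0 - j0.655 Ω
Step 3 — Series combination: Z_total = R + C = 32.6 - j0.655 Ω = 32.61∠-1.2° Ω.

Z = 32.6 - j0.655 Ω = 32.61∠-1.2° Ω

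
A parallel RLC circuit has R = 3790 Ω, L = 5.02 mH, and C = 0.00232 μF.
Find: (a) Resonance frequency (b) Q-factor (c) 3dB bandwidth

Step 1 — Resonance: ω₀ = 1/√(LC) = 1/√(0.00502·2.32e-09) = 2.93e+05 rad/s.
Step 2 — f₀ = ω₀/(2π) = 4.664e+04 Hz.
Step 3 — Parallel Q: Q = R/(ω₀L) = 3790/(2.93e+05·0.00502) = 2.577.
Step 4 — Bandwidth: Δω = ω₀/Q = 1.137e+05 rad/s; BW = Δω/(2π) = 1.81e+04 Hz.

(a) f₀ = 4.664e+04 Hz  (b) Q = 2.577  (c) BW = 1.81e+04 Hz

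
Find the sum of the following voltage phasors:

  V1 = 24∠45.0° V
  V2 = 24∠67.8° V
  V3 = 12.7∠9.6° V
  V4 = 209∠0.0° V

Step 1 — Convert each phasor to rectangular form:
  V1 = 24·(cos(45.0°) + j·sin(45.0°)) = 16.97 + j16.97 V
  V2 = 24·(cos(67.8°) + j·sin(67.8°)) = 9.068 + j22.22 V
  V3 = 12.7·(cos(9.6°) + j·sin(9.6°)) = 12.52 + j2.118 V
  V4 = 209·(cos(0.0°) + j·sin(0.0°)) = 209 V
Step 2 — Sum components: V_total = 247.6 + j41.31 V.
Step 3 — Convert to polar: |V_total| = 251 V, ∠V_total = 9.5°.

V_total = 251∠9.5° V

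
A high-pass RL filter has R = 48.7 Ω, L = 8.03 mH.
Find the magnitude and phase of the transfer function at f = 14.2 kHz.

Step 1 — Angular frequency: ω = 2π·1.42e+04 = 8.922e+04 rad/s.
Step 2 — Transfer function: H(jω) = jωL/(R + jωL).
Step 3 — Numerator jωL = j·716.4; denominator R + jωL = 48.7 + j716.4.
Step 4 — H = 0.9954 + j0.06766.
Step 5 — Magnitude: |H| = 0.9977 (-0.0 dB); phase: φ = 3.9°.

|H| = 0.9977 (-0.0 dB), φ = 3.9°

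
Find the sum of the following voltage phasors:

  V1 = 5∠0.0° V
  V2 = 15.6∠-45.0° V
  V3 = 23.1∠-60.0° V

Step 1 — Convert each phasor to rectangular form:
  V1 = 5·(cos(0.0°) + j·sin(0.0°)) = 5 V
  V2 = 15.6·(cos(-45.0°) + j·sin(-45.0°)) = 11.03 - j11.03 V
  V3 = 23.1·(cos(-60.0°) + j·sin(-60.0°)) = 11.55 - j20.01 V
Step 2 — Sum components: V_total = 27.58 - j31.04 V.
Step 3 — Convert to polar: |V_total| = 41.52 V, ∠V_total = -48.4°.

V_total = 41.52∠-48.4° V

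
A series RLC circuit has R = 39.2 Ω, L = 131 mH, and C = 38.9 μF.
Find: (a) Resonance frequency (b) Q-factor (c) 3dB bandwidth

Step 1 — Resonance condition Im(Z)=0 gives ω₀ = 1/√(LC).
Step 2 — ω₀ = 1/√(0.131·3.89e-05) = 443 rad/s.
Step 3 — f₀ = ω₀/(2π) = 70.5 Hz.
Step 4 — Series Q: Q = ω₀L/R = 443·0.131/39.2 = 1.48.
Step 5 — 3dB bandwidth: Δω = ω₀/Q = 299.2 rad/s; BW = Δω/(2π) = 47.62 Hz.

(a) f₀ = 70.5 Hz  (b) Q = 1.48  (c) BW = 47.62 Hz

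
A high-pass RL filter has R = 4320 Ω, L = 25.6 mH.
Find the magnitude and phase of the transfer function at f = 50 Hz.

Step 1 — Angular frequency: ω = 2π·50 = 314.2 rad/s.
Step 2 — Transfer function: H(jω) = jωL/(R + jωL).
Step 3 — Numerator jωL = j·8.042; denominator R + jωL = 4320 + j8.042.
Step 4 — H = 3.466e-06 + j0.001862.
Step 5 — Magnitude: |H| = 0.001862 (-54.6 dB); phase: φ = 89.9°.

|H| = 0.001862 (-54.6 dB), φ = 89.9°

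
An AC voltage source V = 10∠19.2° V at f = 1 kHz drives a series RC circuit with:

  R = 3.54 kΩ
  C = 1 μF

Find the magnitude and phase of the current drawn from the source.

Step 1 — Angular frequency: ω = 2π·f = 2π·1000 = 6283 rad/s.
Step 2 — Component impedances:
  R: Z = R = 3540 Ω
  C: Z = 1/(jωC) = -j/(ω·C) = 0 - j159.2 Ω
Step 3 — Series combination: Z_total = R + C = 3540 - j159.2 Ω = 3544∠-2.6° Ω.
Step 4 — Source phasor: V = 10∠19.2° V = 9.444 + j3.289 V.
Step 5 — Ohm's law: I = V / Z_total = (9.444 + j3.289) / (3540 - j159.2) = 0.002621 + j0.001047 A.
Step 6 — Convert to polar: |I| = 0.002822 A, ∠I = 21.8°.

I = 0.002822∠21.8° A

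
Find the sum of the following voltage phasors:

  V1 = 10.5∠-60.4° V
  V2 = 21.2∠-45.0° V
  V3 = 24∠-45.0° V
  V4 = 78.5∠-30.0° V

Step 1 — Convert each phasor to rectangular form:
  V1 = 10.5·(cos(-60.4°) + j·sin(-60.4°)) = 5.186 - j9.13 V
  V2 = 21.2·(cos(-45.0°) + j·sin(-45.0°)) = 14.99 - j14.99 V
  V3 = 24·(cos(-45.0°) + j·sin(-45.0°)) = 16.97 - j16.97 V
  V4 = 78.5·(cos(-30.0°) + j·sin(-30.0°)) = 67.98 - j39.25 V
Step 2 — Sum components: V_total = 105.1 - j80.34 V.
Step 3 — Convert to polar: |V_total| = 132.3 V, ∠V_total = -37.4°.

V_total = 132.3∠-37.4° V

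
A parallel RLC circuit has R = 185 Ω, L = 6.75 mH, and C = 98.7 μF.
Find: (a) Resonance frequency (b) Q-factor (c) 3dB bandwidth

Step 1 — Resonance: ω₀ = 1/√(LC) = 1/√(0.00675·9.87e-05) = 1225 rad/s.
Step 2 — f₀ = ω₀/(2π) = 195 Hz.
Step 3 — Parallel Q: Q = R/(ω₀L) = 185/(1225·0.00675) = 22.37.
Step 4 — Bandwidth: Δω = ω₀/Q = 54.77 rad/s; BW = Δω/(2π) = 8.716 Hz.

(a) f₀ = 195 Hz  (b) Q = 22.37  (c) BW = 8.716 Hz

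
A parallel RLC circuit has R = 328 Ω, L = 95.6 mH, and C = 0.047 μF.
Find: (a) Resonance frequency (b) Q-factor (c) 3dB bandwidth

Step 1 — Resonance: ω₀ = 1/√(LC) = 1/√(0.0956·4.7e-08) = 1.492e+04 rad/s.
Step 2 — f₀ = ω₀/(2π) = 2374 Hz.
Step 3 — Parallel Q: Q = R/(ω₀L) = 328/(1.492e+04·0.0956) = 0.23.
Step 4 — Bandwidth: Δω = ω₀/Q = 6.487e+04 rad/s; BW = Δω/(2π) = 1.032e+04 Hz.

(a) f₀ = 2374 Hz  (b) Q = 0.23  (c) BW = 1.032e+04 Hz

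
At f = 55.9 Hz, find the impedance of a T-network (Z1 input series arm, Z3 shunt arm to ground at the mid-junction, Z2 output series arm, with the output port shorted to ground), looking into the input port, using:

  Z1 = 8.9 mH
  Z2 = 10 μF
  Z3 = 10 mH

Step 1 — Angular frequency: ω = 2π·f = 2π·55.9 = 351.2 rad/s.
Step 2 — Component impedances:
  Z1: Z = jωL = j·351.2·0.0089 = 0 + j3.126 Ω
  Z2: Z = 1/(jωC) = -j/(ω·C) = 0 - j284.7 Ω
  Z3: Z = jωL = j·351.2·0.01 = 0 + j3.512 Ω
Step 3 — With the output port shorted to ground, the output series arm Z2 runs from the junction to ground; the shunt arm Z3 also runs from the junction to ground. They appear in parallel: Z3 || Z2 = 0 + j3.556 Ω.
Step 4 — Series with input arm Z1: Z_in = Z1 + (Z3 || Z2) = 0 + j6.682 Ω = 6.682∠90.0° Ω.

Z = 0 + j6.682 Ω = 6.682∠90.0° Ω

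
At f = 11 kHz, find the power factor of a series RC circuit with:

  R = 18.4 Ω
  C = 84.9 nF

Step 1 — Angular frequency: ω = 2π·f = 2π·1.1e+04 = 6.912e+04 rad/s.
Step 2 — Component impedances:
  R: Z = R = 18.4 Ω
  C: Z = 1/(jωC) = -j/(ω·C) = 0 - j170.4 Ω
Step 3 — Series combination: Z_total = R + C = 18.4 - j170.4 Ω = 171.4∠-83.8° Ω.
Step 4 — Power factor: PF = cos(φ) = Re(Z)/|Z| = 18.4/171.41 = 0.1073.
Step 5 — Type: Im(Z) = -170.4 ⇒ leading (phase φ = -83.8°).

PF = 0.1073 (leading, φ = -83.8°)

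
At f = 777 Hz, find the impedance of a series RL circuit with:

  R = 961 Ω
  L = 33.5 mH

Step 1 — Angular frequency: ω = 2π·f = 2π·777 = 4882 rad/s.
Step 2 — Component impedances:
  R: Z = R = 961 Ω
  L: Z = jωL = j·4882·0.0335 = 0 + j163.5 Ω
Step 3 — Series combination: Z_total = R + L = 961 + j163.5 Ω = 974.8∠9.7° Ω.

Z = 961 + j163.5 Ω = 974.8∠9.7° Ω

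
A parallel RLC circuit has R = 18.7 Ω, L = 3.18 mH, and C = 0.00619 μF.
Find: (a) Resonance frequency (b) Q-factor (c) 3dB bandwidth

Step 1 — Resonance: ω₀ = 1/√(LC) = 1/√(0.00318·6.19e-09) = 2.254e+05 rad/s.
Step 2 — f₀ = ω₀/(2π) = 3.587e+04 Hz.
Step 3 — Parallel Q: Q = R/(ω₀L) = 18.7/(2.254e+05·0.00318) = 0.02609.
Step 4 — Bandwidth: Δω = ω₀/Q = 8.639e+06 rad/s; BW = Δω/(2π) = 1.375e+06 Hz.

(a) f₀ = 3.587e+04 Hz  (b) Q = 0.02609  (c) BW = 1.375e+06 Hz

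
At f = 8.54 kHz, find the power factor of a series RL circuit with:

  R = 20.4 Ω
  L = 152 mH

Step 1 — Angular frequency: ω = 2π·f = 2π·8540 = 5.366e+04 rad/s.
Step 2 — Component impedances:
  R: Z = R = 20.4 Ω
  L: Z = jωL = j·5.366e+04·0.152 = 0 + j8156 Ω
Step 3 — Series combination: Z_total = R + L = 20.4 + j8156 Ω = 8156∠89.9° Ω.
Step 4 — Power factor: PF = cos(φ) = Re(Z)/|Z| = 20.4/8156 = 0.002501.
Step 5 — Type: Im(Z) = 8156 ⇒ lagging (phase φ = 89.9°).

PF = 0.002501 (lagging, φ = 89.9°)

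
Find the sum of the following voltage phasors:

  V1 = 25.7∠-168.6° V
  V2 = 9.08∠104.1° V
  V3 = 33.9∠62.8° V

Step 1 — Convert each phasor to rectangular form:
  V1 = 25.7·(cos(-168.6°) + j·sin(-168.6°)) = -25.19 - j5.08 V
  V2 = 9.08·(cos(104.1°) + j·sin(104.1°)) = -2.212 + j8.806 V
  V3 = 33.9·(cos(62.8°) + j·sin(62.8°)) = 15.5 + j30.15 V
Step 2 — Sum components: V_total = -11.91 + j33.88 V.
Step 3 — Convert to polar: |V_total| = 35.91 V, ∠V_total = 109.4°.

V_total = 35.91∠109.4° V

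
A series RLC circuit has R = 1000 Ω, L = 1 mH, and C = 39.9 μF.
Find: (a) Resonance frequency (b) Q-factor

Step 1 — Resonance condition Im(Z)=0 gives ω₀ = 1/√(LC).
Step 2 — ω₀ = 1/√(0.001·3.99e-05) = 5006 rad/s.
Step 3 — f₀ = ω₀/(2π) = 796.8 Hz.
Step 4 — Series Q: Q = ω₀L/R = 5006·0.001/1000 = 0.005006.

(a) f₀ = 796.8 Hz  (b) Q = 0.005006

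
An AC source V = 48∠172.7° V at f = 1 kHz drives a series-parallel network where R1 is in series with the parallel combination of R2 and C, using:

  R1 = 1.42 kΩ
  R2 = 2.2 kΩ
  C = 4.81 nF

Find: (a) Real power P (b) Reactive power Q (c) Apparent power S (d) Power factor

Step 1 — Angular frequency: ω = 2π·f = 2π·1000 = 6283 rad/s.
Step 2 — Component impedances:
  R1: Z = R = 1420 Ω
  R2: Z = R = 2200 Ω
  C: Z = 1/(jωC) = -j/(ω·C) = 0 - j3.309e+04 Ω
Step 3 — Parallel branch: R2 || C = 1/(1/R2 + 1/C) = 2190 - j145.6 Ω.
Step 4 — Series with R1: Z_total = R1 + (R2 || C) = 3610 - j145.6 Ω = 3613∠-2.3° Ω.
Step 5 — Source phasor: V = 48∠172.7° V = -47.61 + j6.099 V.
Step 6 — Current: I = V / Z = -0.01323 + j0.001156 A = 0.01328∠175.0° A.
Step 7 — Complex power: S = V·I* = 0.6371 - j0.0257 VA.
Step 8 — Real power: P = Re(S) = 0.6371 W.
Step 9 — Reactive power: Q = Im(S) = -0.0257 VAR.
Step 10 — Apparent power: |S| = 0.6377 VA.
Step 11 — Power factor: PF = P/|S| = 0.9992 (leading).

(a) P = 0.6371 W  (b) Q = -0.0257 VAR  (c) S = 0.6377 VA  (d) PF = 0.9992 (leading)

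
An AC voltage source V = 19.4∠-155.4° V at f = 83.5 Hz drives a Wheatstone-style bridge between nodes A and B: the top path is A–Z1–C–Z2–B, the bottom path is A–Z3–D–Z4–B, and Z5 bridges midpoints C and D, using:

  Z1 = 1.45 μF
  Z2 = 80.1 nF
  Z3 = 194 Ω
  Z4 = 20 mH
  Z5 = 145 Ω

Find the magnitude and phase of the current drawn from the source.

Step 1 — Angular frequency: ω = 2π·f = 2π·83.5 = 524.6 rad/s.
Step 2 — Component impedances:
  Z1: Z = 1/(jωC) = -j/(ω·C) = 0 - j1315 Ω
  Z2: Z = 1/(jωC) = -j/(ω·C) = 0 - j2.38e+04 Ω
  Z3: Z = R = 194 Ω
  Z4: Z = jωL = j·524.6·0.02 = 0 + j10.49 Ω
  Z5: Z = R = 145 Ω
Step 3 — Bridge requires nodal analysis (the Z5 bridge couples midpoints C and D, so the two paths cannot be reduced to a simple series/parallel combination). Setting node B to ground and injecting 1 A at node A, the 3-node admittance system at A, C, D solves to V_A = Z_AB = 187.1 - j16.31 Ω = 187.8∠-5.0° Ω.
Step 4 — Source phasor: V = 19.4∠-155.4° V = -17.64 - j8.076 V.
Step 5 — Ohm's law: I = V / Z_total = (-17.64 - j8.076) / (187.1 - j16.31) = -0.08983 - j0.051 A.
Step 6 — Convert to polar: |I| = 0.1033 A, ∠I = -150.4°.

I = 0.1033∠-150.4° A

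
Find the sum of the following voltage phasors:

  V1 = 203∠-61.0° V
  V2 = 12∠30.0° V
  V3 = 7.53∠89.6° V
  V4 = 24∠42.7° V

Step 1 — Convert each phasor to rectangular form:
  V1 = 203·(cos(-61.0°) + j·sin(-61.0°)) = 98.42 - j177.5 V
  V2 = 12·(cos(30.0°) + j·sin(30.0°)) = 10.39 + j6 V
  V3 = 7.53·(cos(89.6°) + j·sin(89.6°)) = 0.05257 + j7.53 V
  V4 = 24·(cos(42.7°) + j·sin(42.7°)) = 17.64 + j16.28 V
Step 2 — Sum components: V_total = 126.5 - j147.7 V.
Step 3 — Convert to polar: |V_total| = 194.5 V, ∠V_total = -49.4°.

V_total = 194.5∠-49.4° V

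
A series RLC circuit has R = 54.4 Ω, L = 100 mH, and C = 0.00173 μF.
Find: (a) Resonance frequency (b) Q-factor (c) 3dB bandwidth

Step 1 — Resonance: ω₀ = 1/√(LC) = 1/√(0.1·1.73e-09) = 7.603e+04 rad/s.
Step 2 — f₀ = ω₀/(2π) = 1.21e+04 Hz.
Step 3 — Series Q: Q = ω₀L/R = 7.603e+04·0.1/54.4 = 139.8.
Step 4 — Bandwidth: Δω = ω₀/Q = 544 rad/s; BW = Δω/(2π) = 86.58 Hz.

(a) f₀ = 1.21e+04 Hz  (b) Q = 139.8  (c) BW = 86.58 Hz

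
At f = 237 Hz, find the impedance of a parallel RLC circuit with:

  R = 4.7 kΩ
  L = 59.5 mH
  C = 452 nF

Step 1 — Angular frequency: ω = 2π·f = 2π·237 = 1489 rad/s.
Step 2 — Component impedances:
  R: Z = R = 4700 Ω
  L: Z = jωL = j·1489·0.0595 = 0 + j88.6 Ω
  C: Z = 1/(jωC) = -j/(ω·C) = 0 - j1486 Ω
Step 3 — Parallel combination: 1/Z_total = 1/R + 1/L + 1/C; Z_total = 1.888 + j94.18 Ω = 94.2∠88.9° Ω.

Z = 1.888 + j94.18 Ω = 94.2∠88.9° Ω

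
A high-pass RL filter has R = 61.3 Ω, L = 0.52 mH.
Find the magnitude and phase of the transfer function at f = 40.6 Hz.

Step 1 — Angular frequency: ω = 2π·40.6 = 255.1 rad/s.
Step 2 — Transfer function: H(jω) = jωL/(R + jωL).
Step 3 — Numerator jωL = j·0.1327; denominator R + jωL = 61.3 + j0.1327.
Step 4 — H = 4.683e-06 + j0.002164.
Step 5 — Magnitude: |H| = 0.002164 (-53.3 dB); phase: φ = 89.9°.

|H| = 0.002164 (-53.3 dB), φ = 89.9°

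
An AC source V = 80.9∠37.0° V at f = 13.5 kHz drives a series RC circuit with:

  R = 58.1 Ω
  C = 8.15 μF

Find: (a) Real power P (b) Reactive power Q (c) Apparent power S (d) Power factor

Step 1 — Angular frequency: ω = 2π·f = 2π·1.35e+04 = 8.482e+04 rad/s.
Step 2 — Component impedances:
  R: Z = R = 58.1 Ω
  C: Z = 1/(jωC) = -j/(ω·C) = 0 - j1.447 Ω
Step 3 — Series combination: Z_total = R + C = 58.1 - j1.447 Ω = 58.12∠-1.4° Ω.
Step 4 — Source phasor: V = 80.9∠37.0° V = 64.61 + j48.69 V.
Step 5 — Current: I = V / Z = 1.091 + j0.8651 A = 1.392∠38.4° A.
Step 6 — Complex power: S = V·I* = 112.6 - j2.803 VA.
Step 7 — Real power: P = Re(S) = 112.6 W.
Step 8 — Reactive power: Q = Im(S) = -2.803 VAR.
Step 9 — Apparent power: |S| = 112.6 VA.
Step 10 — Power factor: PF = P/|S| = 0.9997 (leading).

(a) P = 112.6 W  (b) Q = -2.803 VAR  (c) S = 112.6 VA  (d) PF = 0.9997 (leading)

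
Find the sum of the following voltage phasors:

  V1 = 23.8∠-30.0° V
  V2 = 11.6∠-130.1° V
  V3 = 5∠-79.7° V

Step 1 — Convert each phasor to rectangular form:
  V1 = 23.8·(cos(-30.0°) + j·sin(-30.0°)) = 20.61 - j11.9 V
  V2 = 11.6·(cos(-130.1°) + j·sin(-130.1°)) = -7.472 - j8.873 V
  V3 = 5·(cos(-79.7°) + j·sin(-79.7°)) = 0.894 - j4.919 V
Step 2 — Sum components: V_total = 14.03 - j25.69 V.
Step 3 — Convert to polar: |V_total| = 29.28 V, ∠V_total = -61.4°.

V_total = 29.28∠-61.4° V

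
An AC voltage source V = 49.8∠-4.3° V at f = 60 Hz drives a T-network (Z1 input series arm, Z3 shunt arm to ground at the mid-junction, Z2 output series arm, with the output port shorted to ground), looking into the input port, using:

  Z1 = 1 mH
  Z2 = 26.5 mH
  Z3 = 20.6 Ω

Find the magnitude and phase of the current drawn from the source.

Step 1 — Angular frequency: ω = 2π·f = 2π·60 = 377 rad/s.
Step 2 — Component impedances:
  Z1: Z = jωL = j·377·0.001 = 0 + j0.377 Ω
  Z2: Z = jωL = j·377·0.0265 = 0 + j9.99 Ω
  Z3: Z = R = 20.6 Ω
Step 3 — With the output port shorted to ground, the output series arm Z2 runs from the junction to ground; the shunt arm Z3 also runs from the junction to ground. They appear in parallel: Z3 || Z2 = 3.922 + j8.088 Ω.
Step 4 — Series with input arm Z1: Z_in = Z1 + (Z3 || Z2) = 3.922 + j8.465 Ω = 9.33∠65.1° Ω.
Step 5 — Source phasor: V = 49.8∠-4.3° V = 49.66 - j3.734 V.
Step 6 — Ohm's law: I = V / Z_total = (49.66 - j3.734) / (3.922 + j8.465) = 1.875 - j4.998 A.
Step 7 — Convert to polar: |I| = 5.338 A, ∠I = -69.4°.

I = 5.338∠-69.4° A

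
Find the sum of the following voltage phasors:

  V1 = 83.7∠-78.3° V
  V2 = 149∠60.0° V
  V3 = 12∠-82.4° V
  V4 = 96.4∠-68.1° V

Step 1 — Convert each phasor to rectangular form:
  V1 = 83.7·(cos(-78.3°) + j·sin(-78.3°)) = 16.97 - j81.96 V
  V2 = 149·(cos(60.0°) + j·sin(60.0°)) = 74.5 + j129 V
  V3 = 12·(cos(-82.4°) + j·sin(-82.4°)) = 1.587 - j11.89 V
  V4 = 96.4·(cos(-68.1°) + j·sin(-68.1°)) = 35.96 - j89.44 V
Step 2 — Sum components: V_total = 129 - j54.26 V.
Step 3 — Convert to polar: |V_total| = 140 V, ∠V_total = -22.8°.

V_total = 140∠-22.8° V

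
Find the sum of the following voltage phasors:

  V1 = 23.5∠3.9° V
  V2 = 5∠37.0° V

Step 1 — Convert each phasor to rectangular form:
  V1 = 23.5·(cos(3.9°) + j·sin(3.9°)) = 23.45 + j1.598 V
  V2 = 5·(cos(37.0°) + j·sin(37.0°)) = 3.993 + j3.009 V
Step 2 — Sum components: V_total = 27.44 + j4.607 V.
Step 3 — Convert to polar: |V_total| = 27.82 V, ∠V_total = 9.5°.

V_total = 27.82∠9.5° V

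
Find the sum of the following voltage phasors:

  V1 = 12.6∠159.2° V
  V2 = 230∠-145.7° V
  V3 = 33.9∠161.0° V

Step 1 — Convert each phasor to rectangular form:
  V1 = 12.6·(cos(159.2°) + j·sin(159.2°)) = -11.78 + j4.474 V
  V2 = 230·(cos(-145.7°) + j·sin(-145.7°)) = -190 - j129.6 V
  V3 = 33.9·(cos(161.0°) + j·sin(161.0°)) = -32.05 + j11.04 V
Step 2 — Sum components: V_total = -233.8 - j114.1 V.
Step 3 — Convert to polar: |V_total| = 260.2 V, ∠V_total = -154.0°.

V_total = 260.2∠-154.0° V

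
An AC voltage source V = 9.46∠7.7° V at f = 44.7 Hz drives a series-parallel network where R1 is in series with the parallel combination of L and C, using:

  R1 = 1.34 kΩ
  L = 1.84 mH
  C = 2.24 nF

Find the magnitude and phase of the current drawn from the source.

Step 1 — Angular frequency: ω = 2π·f = 2π·44.7 = 280.9 rad/s.
Step 2 — Component impedances:
  R1: Z = R = 1340 Ω
  L: Z = jωL = j·280.9·0.00184 = 0 + j0.5168 Ω
  C: Z = 1/(jωC) = -j/(ω·C) = 0 - j1.59e+06 Ω
Step 3 — Parallel branch: L || C = 1/(1/L + 1/C) = 0 + j0.5168 Ω.
Step 4 — Series with R1: Z_total = R1 + (L || C) = 1340 + j0.5168 Ω = 1340∠0.0° Ω.
Step 5 — Source phasor: V = 9.46∠7.7° V = 9.375 + j1.268 V.
Step 6 — Ohm's law: I = V / Z_total = (9.375 + j1.268) / (1340 + j0.5168) = 0.006996 + j0.0009432 A.
Step 7 — Convert to polar: |I| = 0.00706 A, ∠I = 7.7°.

I = 0.00706∠7.7° A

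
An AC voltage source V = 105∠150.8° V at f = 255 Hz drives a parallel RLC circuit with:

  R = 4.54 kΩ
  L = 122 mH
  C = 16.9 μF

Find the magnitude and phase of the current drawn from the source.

Step 1 — Angular frequency: ω = 2π·f = 2π·255 = 1602 rad/s.
Step 2 — Component impedances:
  R: Z = R = 4540 Ω
  L: Z = jωL = j·1602·0.122 = 0 + j195.5 Ω
  C: Z = 1/(jωC) = -j/(ω·C) = 0 - j36.93 Ω
Step 3 — Parallel combination: 1/Z_total = 1/R + 1/L + 1/C; Z_total = 0.4566 - j45.53 Ω = 45.53∠-89.4° Ω.
Step 4 — Source phasor: V = 105∠150.8° V = -91.66 + j51.23 V.
Step 5 — Ohm's law: I = V / Z_total = (-91.66 + j51.23) / (0.4566 - j45.53) = -1.145 - j2.002 A.
Step 6 — Convert to polar: |I| = 2.306 A, ∠I = -119.8°.

I = 2.306∠-119.8° A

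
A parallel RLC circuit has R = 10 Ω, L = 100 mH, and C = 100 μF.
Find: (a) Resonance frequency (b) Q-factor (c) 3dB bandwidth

Step 1 — Resonance: ω₀ = 1/√(LC) = 1/√(0.1·0.0001) = 316.2 rad/s.
Step 2 — f₀ = ω₀/(2π) = 50.33 Hz.
Step 3 — Parallel Q: Q = R/(ω₀L) = 10/(316.2·0.1) = 0.3162.
Step 4 — Bandwidth: Δω = ω₀/Q = 1000 rad/s; BW = Δω/(2π) = 159.2 Hz.

(a) f₀ = 50.33 Hz  (b) Q = 0.3162  (c) BW = 159.2 Hz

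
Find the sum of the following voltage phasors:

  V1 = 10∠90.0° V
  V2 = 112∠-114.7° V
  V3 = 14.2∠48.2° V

Step 1 — Convert each phasor to rectangular form:
  V1 = 10·(cos(90.0°) + j·sin(90.0°)) = 0 + j10 V
  V2 = 112·(cos(-114.7°) + j·sin(-114.7°)) = -46.8 - j101.8 V
  V3 = 14.2·(cos(48.2°) + j·sin(48.2°)) = 9.465 + j10.59 V
Step 2 — Sum components: V_total = -37.34 - j81.17 V.
Step 3 — Convert to polar: |V_total| = 89.34 V, ∠V_total = -114.7°.

V_total = 89.34∠-114.7° V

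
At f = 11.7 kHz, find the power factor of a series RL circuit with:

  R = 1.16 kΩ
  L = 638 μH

Step 1 — Angular frequency: ω = 2π·f = 2π·1.17e+04 = 7.351e+04 rad/s.
Step 2 — Component impedances:
  R: Z = R = 1160 Ω
  L: Z = jωL = j·7.351e+04·0.000638 = 0 + j46.9 Ω
Step 3 — Series combination: Z_total = R + L = 1160 + j46.9 Ω = 1161∠2.3° Ω.
Step 4 — Power factor: PF = cos(φ) = Re(Z)/|Z| = 1160/1160.9 = 0.9992.
Step 5 — Type: Im(Z) = 46.9 ⇒ lagging (phase φ = 2.3°).

PF = 0.9992 (lagging, φ = 2.3°)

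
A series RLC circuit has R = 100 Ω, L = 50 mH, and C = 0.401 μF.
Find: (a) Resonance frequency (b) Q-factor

Step 1 — Resonance condition Im(Z)=0 gives ω₀ = 1/√(LC).
Step 2 — ω₀ = 1/√(0.05·4.01e-07) = 7062 rad/s.
Step 3 — f₀ = ω₀/(2π) = 1124 Hz.
Step 4 — Series Q: Q = ω₀L/R = 7062·0.05/100 = 3.531.

(a) f₀ = 1124 Hz  (b) Q = 3.531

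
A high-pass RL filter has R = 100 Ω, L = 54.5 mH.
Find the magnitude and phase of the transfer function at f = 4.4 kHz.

Step 1 — Angular frequency: ω = 2π·4400 = 2.765e+04 rad/s.
Step 2 — Transfer function: H(jω) = jωL/(R + jωL).
Step 3 — Numerator jωL = j·1507; denominator R + jωL = 100 + j1507.
Step 4 — H = 0.9956 + j0.06608.
Step 5 — Magnitude: |H| = 0.9978 (-0.0 dB); phase: φ = 3.8°.

|H| = 0.9978 (-0.0 dB), φ = 3.8°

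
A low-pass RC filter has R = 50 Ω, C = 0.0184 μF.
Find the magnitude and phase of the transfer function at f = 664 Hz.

Step 1 — Angular frequency: ω = 2π·664 = 4172 rad/s.
Step 2 — Transfer function: H(jω) = 1/(1 + jωRC).
Step 3 — Denominator: 1 + jωRC = 1 + j·4172·50·1.84e-08 = 1 + j0.003838.
Step 4 — H = 1 - j0.003838.
Step 5 — Magnitude: |H| = 1 (-0.0 dB); phase: φ = -0.2°.

|H| = 1 (-0.0 dB), φ = -0.2°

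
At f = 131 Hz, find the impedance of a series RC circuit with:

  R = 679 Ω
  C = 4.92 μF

Step 1 — Angular frequency: ω = 2π·f = 2π·131 = 823.1 rad/s.
Step 2 — Component impedances:
  R: Z = R = 679 Ω
  C: Z = 1/(jωC) = -j/(ω·C) = 0 - j246.9 Ω
Step 3 — Series combination: Z_total = R + C = 679 - j246.9 Ω = 722.5∠-20.0° Ω.

Z = 679 - j246.9 Ω = 722.5∠-20.0° Ω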